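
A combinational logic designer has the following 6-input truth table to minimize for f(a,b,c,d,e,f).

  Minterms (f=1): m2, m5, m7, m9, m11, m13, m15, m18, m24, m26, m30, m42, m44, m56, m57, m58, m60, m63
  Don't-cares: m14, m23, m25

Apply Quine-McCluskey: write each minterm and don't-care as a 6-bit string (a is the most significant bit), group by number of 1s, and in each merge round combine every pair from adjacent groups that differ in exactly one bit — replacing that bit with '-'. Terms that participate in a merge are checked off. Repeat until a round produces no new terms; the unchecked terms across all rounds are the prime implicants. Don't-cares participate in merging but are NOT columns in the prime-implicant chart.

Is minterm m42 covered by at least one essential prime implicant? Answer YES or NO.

YES

size-2^0 implicants → 000010(✓)  000101(✓)  000111(✓)  001001(✓)  001011(✓)  001101(✓)  001110(✓)  001111(✓)  010010(✓)  010111(✓)  011000(✓)  011001(✓)  011010(✓)  011110(✓)  101010(✓)  101100(✓)  111000(✓)  111001(✓)  111010(✓)  111100(✓)  111111
size-2^1 implicants → -11000(✓)  -11001(✓)  -11010(✓)  0-0010  0-0111  0-1001  0-1110  00-101(✓)  00-111(✓)  0001-1(✓)  001-01(✓)  001-11(✓)  0010-1(✓)  0011-1(✓)  00111-  01-010  011-10  0110-0(✓)  01100-(✓)  1-1010  1-1100  111-00  1110-0(✓)  11100-(✓)
size-2^2 implicants → -110-0  -1100-  00-1-1  001--1
Unchecked terms (primes): -110-0, -1100-, 0-0010, 0-0111, 0-1001, 0-1110, 00-1-1, 001--1, 00111-, 01-010, 011-10, 1-1010, 1-1100, 111-00, 111111
Minterm coverage:
  m2 ⊆ 0-0010 [E]
  m5 ⊆ 00-1-1 [E]
  m7 ⊆ 0-0111,00-1-1
  m9 ⊆ 0-1001,001--1
  m11 ⊆ 001--1 [E]
  m13 ⊆ 00-1-1,001--1
  m15 ⊆ 00-1-1,001--1,00111-
  m18 ⊆ 0-0010,01-010
  m24 ⊆ -110-0,-1100-
  m26 ⊆ -110-0,01-010,011-10
  m30 ⊆ 0-1110,011-10
  m42 ⊆ 1-1010 [E]
  m44 ⊆ 1-1100 [E]
  m56 ⊆ -110-0,-1100-,111-00
  m57 ⊆ -1100- [E]
  m58 ⊆ -110-0,1-1010
  m60 ⊆ 1-1100,111-00
  m63 ⊆ 111111 [E]
E = {-1100-, 0-0010, 00-1-1, 001--1, 1-1010, 1-1100, 111111}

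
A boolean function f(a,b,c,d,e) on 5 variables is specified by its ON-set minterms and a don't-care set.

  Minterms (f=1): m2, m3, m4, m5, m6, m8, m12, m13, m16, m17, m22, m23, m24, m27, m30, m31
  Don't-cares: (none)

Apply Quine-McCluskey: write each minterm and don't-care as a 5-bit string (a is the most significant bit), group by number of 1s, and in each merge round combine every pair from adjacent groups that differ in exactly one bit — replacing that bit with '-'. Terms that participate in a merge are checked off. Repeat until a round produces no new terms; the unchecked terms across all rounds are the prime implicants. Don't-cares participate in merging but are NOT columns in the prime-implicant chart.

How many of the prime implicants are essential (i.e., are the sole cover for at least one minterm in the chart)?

[col 0] 00010*, 00011*, 00100*, 00101*, 00110*, 01000*, 01100*, 01101*, 10000*, 10001*, 10110*, 10111*, 11000*, 11011*, 11110*, 11111*
[col 1] -0110, -1000, 0-100*, 0-101*, 00-10, 0001-, 001-0, 0010-*, 01-00, 0110-*, 1-000, 1-110*, 1-111*, 1000-, 1011-*, 11-11, 1111-*
[col 2] 0-10-, 1-11-
Prime implicants: -0110, -1000, 0-10-, 00-10, 0001-, 001-0, 01-00, 1-000, 1-11-, 1000-, 11-11
PI chart (minterm → PIs covering it):
  2 | 00-10,0001-
  3 | 0001-  (sole → essential)
  4 | 0-10-,001-0
  5 | 0-10-  (sole → essential)
  6 | -0110,00-10,001-0
  8 | -1000,01-00
  12 | 0-10-,01-00
  13 | 0-10-  (sole → essential)
  16 | 1-000,1000-
  17 | 1000-  (sole → essential)
  22 | -0110,1-11-
  23 | 1-11-  (sole → essential)
  24 | -1000,1-000
  27 | 11-11  (sole → essential)
  30 | 1-11-  (sole → essential)
  31 | 1-11-,11-11
Essential prime implicants: 0-10-, 0001-, 1-11-, 1000-, 11-11

5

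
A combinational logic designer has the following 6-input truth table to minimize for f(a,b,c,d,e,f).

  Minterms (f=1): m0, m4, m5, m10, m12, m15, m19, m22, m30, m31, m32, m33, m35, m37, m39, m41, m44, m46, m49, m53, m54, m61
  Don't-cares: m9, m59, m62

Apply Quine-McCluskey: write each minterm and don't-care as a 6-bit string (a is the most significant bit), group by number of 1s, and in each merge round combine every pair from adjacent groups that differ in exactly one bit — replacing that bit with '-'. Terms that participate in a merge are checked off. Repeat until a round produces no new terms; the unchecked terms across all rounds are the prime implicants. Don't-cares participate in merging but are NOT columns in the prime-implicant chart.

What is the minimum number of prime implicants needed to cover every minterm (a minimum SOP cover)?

Round 0: 000000✓ 000100✓ 000101✓ 001001✓ 001010 001100✓ 001111✓ 010011 010110✓ 011110✓ 011111✓ 100000✓ 100001✓ 100011✓ 100101✓ 100111✓ 101001✓ 101100✓ 101110✓ 110001✓ 110101✓ 110110✓ 111011 111101✓ 111110✓
Round 1: -00000 -00101 -01001 -01100 -10110✓ -11110✓ 0-1111 00-100 000-00 00010- 01-110✓ 01111- 1-0001✓ 1-0101✓ 1-1110 10-001 100-01✓ 100-11✓ 1000-1✓ 10000- 1001-1✓ 1011-0 11-101 11-110✓ 110-01✓
Round 2: -1-110 1-0-01 100--1
PIs = {-00000, -00101, -01001, -01100, -1-110, 0-1111, 00-100, 000-00, 00010-, 001010, 010011, 01111-, 1-0-01, 1-1110, 10-001, 100--1, 10000-, 1011-0, 11-101, 111011}
Coverage chart:
  m0: -00000,000-00
  m4: 00-100,000-00,00010-
  m5: -00101,00010-
  m10: 001010 ←essential
  m12: -01100,00-100
  m15: 0-1111 ←essential
  m19: 010011 ←essential
  m22: -1-110 ←essential
  m30: -1-110,01111-
  m31: 0-1111,01111-
  m32: -00000,10000-
  m33: 1-0-01,10-001,100--1,10000-
  m35: 100--1 ←essential
  m37: -00101,1-0-01,100--1
  m39: 100--1 ←essential
  m41: -01001,10-001
  m44: -01100,1011-0
  m46: 1-1110,1011-0
  m49: 1-0-01 ←essential
  m53: 1-0-01,11-101
  m54: -1-110 ←essential
  m61: 11-101 ←essential
Essential: -1-110, 0-1111, 001010, 010011, 1-0-01, 100--1, 11-101
Petrick residual → -00000, -00101, -01001, 00-100, 1011-0
Min cover (12 terms): b'c'd'e'f' + b'c'de'f + b'cd'e'f + bdef' + a'cdef + a'b'de'f' + a'b'cd'ef' + a'bc'd'ef + ac'e'f + ab'c'f + ab'cdf' + abde'f

12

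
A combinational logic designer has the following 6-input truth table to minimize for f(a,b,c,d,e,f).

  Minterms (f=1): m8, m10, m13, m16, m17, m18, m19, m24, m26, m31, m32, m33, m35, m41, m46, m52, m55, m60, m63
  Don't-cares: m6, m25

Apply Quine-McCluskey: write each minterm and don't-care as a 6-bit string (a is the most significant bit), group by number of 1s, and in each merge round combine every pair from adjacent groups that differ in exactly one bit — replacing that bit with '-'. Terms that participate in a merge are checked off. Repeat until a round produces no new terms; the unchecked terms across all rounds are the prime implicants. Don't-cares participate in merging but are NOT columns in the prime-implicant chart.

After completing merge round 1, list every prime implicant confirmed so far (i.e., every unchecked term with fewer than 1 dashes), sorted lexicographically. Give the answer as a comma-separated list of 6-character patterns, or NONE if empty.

000110, 001101, 101110

[col 0] 000110, 001000*, 001010*, 001101, 010000*, 010001*, 010010*, 010011*, 011000*, 011001*, 011010*, 011111*, 100000*, 100001*, 100011*, 101001*, 101110, 110100*, 110111*, 111100*, 111111*
[col 1] -11111, 0-1000*, 0-1010*, 0010-0*, 01-000*, 01-001*, 01-010*, 0100-0*, 0100-1*, 01000-*, 01001-*, 0110-0*, 01100-*, 10-001, 1000-1, 10000-, 11-100, 11-111
[col 2] 0-10-0, 01-0-0, 01-00-, 0100--
Prime implicants: -11111, 0-10-0, 000110, 001101, 01-0-0, 01-00-, 0100--, 10-001, 1000-1, 10000-, 101110, 11-100, 11-111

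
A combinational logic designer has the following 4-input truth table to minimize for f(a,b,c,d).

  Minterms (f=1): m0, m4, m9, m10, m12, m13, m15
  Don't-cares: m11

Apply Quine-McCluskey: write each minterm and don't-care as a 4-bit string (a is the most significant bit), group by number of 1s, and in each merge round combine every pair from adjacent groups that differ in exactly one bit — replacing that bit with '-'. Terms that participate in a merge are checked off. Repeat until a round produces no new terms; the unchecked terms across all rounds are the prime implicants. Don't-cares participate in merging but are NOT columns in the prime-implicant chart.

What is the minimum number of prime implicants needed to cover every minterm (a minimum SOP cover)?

size-2^0 implicants → 0000(✓)  0100(✓)  1001(✓)  1010(✓)  1011(✓)  1100(✓)  1101(✓)  1111(✓)
size-2^1 implicants → -100  0-00  1-01(✓)  1-11(✓)  10-1(✓)  101-  11-1(✓)  110-
size-2^2 implicants → 1--1
Unchecked terms (primes): -100, 0-00, 1--1, 101-, 110-
Minterm coverage:
  m0 ⊆ 0-00 [E]
  m4 ⊆ -100,0-00
  m9 ⊆ 1--1 [E]
  m10 ⊆ 101- [E]
  m12 ⊆ -100,110-
  m13 ⊆ 1--1,110-
  m15 ⊆ 1--1 [E]
E = {0-00, 1--1, 101-}
Petrick residual → -100
Cover = bc'd' + a'c'd' + ad + ab'c  |cover|=4

4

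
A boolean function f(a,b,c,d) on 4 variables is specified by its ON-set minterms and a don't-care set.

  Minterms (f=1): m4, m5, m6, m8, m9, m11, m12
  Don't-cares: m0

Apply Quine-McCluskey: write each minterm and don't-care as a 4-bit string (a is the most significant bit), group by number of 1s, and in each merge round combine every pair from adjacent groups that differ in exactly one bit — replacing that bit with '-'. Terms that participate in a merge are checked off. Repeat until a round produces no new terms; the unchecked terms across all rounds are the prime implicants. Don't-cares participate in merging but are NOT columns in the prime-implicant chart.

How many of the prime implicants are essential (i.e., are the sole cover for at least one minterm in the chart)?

size-2^0 implicants → 0000(✓)  0100(✓)  0101(✓)  0110(✓)  1000(✓)  1001(✓)  1011(✓)  1100(✓)
size-2^1 implicants → -000(✓)  -100(✓)  0-00(✓)  01-0  010-  1-00(✓)  10-1  100-
size-2^2 implicants → --00
Unchecked terms (primes): --00, 01-0, 010-, 10-1, 100-
Minterm coverage:
  m4 ⊆ --00,01-0,010-
  m5 ⊆ 010- [E]
  m6 ⊆ 01-0 [E]
  m8 ⊆ --00,100-
  m9 ⊆ 10-1,100-
  m11 ⊆ 10-1 [E]
  m12 ⊆ --00 [E]
E = {--00, 01-0, 010-, 10-1}

4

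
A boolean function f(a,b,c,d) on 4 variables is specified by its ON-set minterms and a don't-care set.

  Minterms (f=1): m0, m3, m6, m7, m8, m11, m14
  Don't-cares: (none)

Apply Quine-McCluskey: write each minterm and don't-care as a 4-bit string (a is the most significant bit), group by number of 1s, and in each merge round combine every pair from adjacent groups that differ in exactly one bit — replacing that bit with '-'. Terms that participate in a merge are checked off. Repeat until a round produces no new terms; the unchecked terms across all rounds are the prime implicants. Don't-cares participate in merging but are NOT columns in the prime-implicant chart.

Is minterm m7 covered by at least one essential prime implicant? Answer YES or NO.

[col 0] 0000*, 0011*, 0110*, 0111*, 1000*, 1011*, 1110*
[col 1] -000, -011, -110, 0-11, 011-
Prime implicants: -000, -011, -110, 0-11, 011-
PI chart (minterm → PIs covering it):
  0 | -000  (sole → essential)
  3 | -011,0-11
  6 | -110,011-
  7 | 0-11,011-
  8 | -000  (sole → essential)
  11 | -011  (sole → essential)
  14 | -110  (sole → essential)
Essential prime implicants: -000, -011, -110

NO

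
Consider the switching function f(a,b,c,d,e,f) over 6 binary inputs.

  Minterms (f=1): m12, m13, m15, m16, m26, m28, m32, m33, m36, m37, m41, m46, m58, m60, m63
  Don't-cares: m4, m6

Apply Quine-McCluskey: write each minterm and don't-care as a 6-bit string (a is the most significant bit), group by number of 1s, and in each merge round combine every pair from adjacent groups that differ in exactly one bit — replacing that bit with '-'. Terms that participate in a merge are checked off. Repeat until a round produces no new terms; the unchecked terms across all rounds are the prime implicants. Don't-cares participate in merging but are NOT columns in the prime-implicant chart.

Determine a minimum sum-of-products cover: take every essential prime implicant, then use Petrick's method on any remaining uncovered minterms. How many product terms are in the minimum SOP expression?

9

size-2^0 implicants → 000100(✓)  000110(✓)  001100(✓)  001101(✓)  001111(✓)  010000  011010(✓)  011100(✓)  100000(✓)  100001(✓)  100100(✓)  100101(✓)  101001(✓)  101110  111010(✓)  111100(✓)  111111
size-2^1 implicants → -00100  -11010  -11100  0-1100  00-100  0001-0  0011-1  00110-  10-001  100-00(✓)  100-01(✓)  10000-(✓)  10010-(✓)
size-2^2 implicants → 100-0-
Unchecked terms (primes): -00100, -11010, -11100, 0-1100, 00-100, 0001-0, 0011-1, 00110-, 010000, 10-001, 100-0-, 101110, 111111
Minterm coverage:
  m12 ⊆ 0-1100,00-100,00110-
  m13 ⊆ 0011-1,00110-
  m15 ⊆ 0011-1 [E]
  m16 ⊆ 010000 [E]
  m26 ⊆ -11010 [E]
  m28 ⊆ -11100,0-1100
  m32 ⊆ 100-0- [E]
  m33 ⊆ 10-001,100-0-
  m36 ⊆ -00100,100-0-
  m37 ⊆ 100-0- [E]
  m41 ⊆ 10-001 [E]
  m46 ⊆ 101110 [E]
  m58 ⊆ -11010 [E]
  m60 ⊆ -11100 [E]
  m63 ⊆ 111111 [E]
E = {-11010, -11100, 0011-1, 010000, 10-001, 100-0-, 101110, 111111}
Petrick residual → 0-1100
Cover = bcd'ef' + bcde'f' + a'cde'f' + a'b'cdf + a'bc'd'e'f' + ab'd'e'f + ab'c'e' + ab'cdef' + abcdef  |cover|=9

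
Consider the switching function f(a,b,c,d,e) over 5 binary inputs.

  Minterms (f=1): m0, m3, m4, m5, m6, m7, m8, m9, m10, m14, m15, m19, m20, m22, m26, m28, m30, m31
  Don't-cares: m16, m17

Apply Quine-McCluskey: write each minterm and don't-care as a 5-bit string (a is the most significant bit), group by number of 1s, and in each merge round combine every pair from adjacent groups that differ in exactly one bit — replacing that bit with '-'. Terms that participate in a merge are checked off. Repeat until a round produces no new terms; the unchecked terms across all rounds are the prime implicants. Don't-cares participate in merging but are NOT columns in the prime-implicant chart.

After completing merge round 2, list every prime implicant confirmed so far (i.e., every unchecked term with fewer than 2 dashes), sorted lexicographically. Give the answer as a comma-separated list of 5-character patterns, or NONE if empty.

[col 0] 00000*, 00011*, 00100*, 00101*, 00110*, 00111*, 01000*, 01001*, 01010*, 01110*, 01111*, 10000*, 10001*, 10011*, 10100*, 10110*, 11010*, 11100*, 11110*, 11111*
[col 1] -0000*, -0011, -0100*, -0110*, -1010*, -1110*, -1111*, 0-000, 0-110*, 0-111*, 00-00*, 00-11, 001-0*, 001-1*, 0010-*, 0011-*, 01-10*, 010-0, 0100-, 0111-*, 1-100*, 1-110*, 10-00*, 100-1, 1000-, 101-0*, 11-10*, 111-0*, 1111-*
[col 2] --110, -0-00, -01-0, -1-10, -111-, 0-11-, 001--, 1-1-0
Prime implicants: --110, -0-00, -0011, -01-0, -1-10, -111-, 0-000, 0-11-, 00-11, 001--, 010-0, 0100-, 1-1-0, 100-1, 1000-

-0011, 0-000, 00-11, 010-0, 0100-, 100-1, 1000-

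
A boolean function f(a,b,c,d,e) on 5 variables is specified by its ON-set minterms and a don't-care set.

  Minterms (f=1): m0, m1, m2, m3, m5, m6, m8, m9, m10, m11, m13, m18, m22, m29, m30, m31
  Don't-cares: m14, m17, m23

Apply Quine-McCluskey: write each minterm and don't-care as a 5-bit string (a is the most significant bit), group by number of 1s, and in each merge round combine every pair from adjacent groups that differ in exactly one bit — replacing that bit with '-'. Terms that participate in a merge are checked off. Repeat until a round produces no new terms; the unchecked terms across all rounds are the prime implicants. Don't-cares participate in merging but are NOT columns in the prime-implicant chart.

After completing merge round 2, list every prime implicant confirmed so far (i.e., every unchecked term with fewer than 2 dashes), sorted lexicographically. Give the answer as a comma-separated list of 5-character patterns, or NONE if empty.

-0001, -1101, 111-1

[col 0] 00000*, 00001*, 00010*, 00011*, 00101*, 00110*, 01000*, 01001*, 01010*, 01011*, 01101*, 01110*, 10001*, 10010*, 10110*, 10111*, 11101*, 11110*, 11111*
[col 1] -0001, -0010*, -0110*, -1101, -1110*, 0-000*, 0-001*, 0-010*, 0-011*, 0-101*, 0-110*, 00-01*, 00-10*, 000-0*, 000-1*, 0000-*, 0001-*, 01-01*, 01-10*, 010-0*, 010-1*, 0100-*, 0101-*, 1-110*, 1-111*, 10-10*, 1011-*, 111-1, 1111-*
[col 2] --110, -0-10, 0--01, 0--10, 0-0-0*, 0-0-1*, 0-00-*, 0-01-*, 000--*, 010--*, 1-11-
[col 3] 0-0--
Prime implicants: --110, -0-10, -0001, -1101, 0--01, 0--10, 0-0--, 1-11-, 111-1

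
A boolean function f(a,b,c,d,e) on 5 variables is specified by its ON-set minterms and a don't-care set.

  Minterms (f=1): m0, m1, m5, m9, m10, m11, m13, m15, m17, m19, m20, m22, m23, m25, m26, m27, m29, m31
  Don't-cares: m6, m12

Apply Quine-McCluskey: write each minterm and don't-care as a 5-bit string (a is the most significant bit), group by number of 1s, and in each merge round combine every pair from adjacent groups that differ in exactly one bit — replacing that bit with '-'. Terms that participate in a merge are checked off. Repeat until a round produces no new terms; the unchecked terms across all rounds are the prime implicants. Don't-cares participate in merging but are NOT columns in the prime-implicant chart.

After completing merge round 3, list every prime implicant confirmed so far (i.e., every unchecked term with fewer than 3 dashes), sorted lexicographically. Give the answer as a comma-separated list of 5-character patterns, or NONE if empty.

Round 0: 00000✓ 00001✓ 00101✓ 00110✓ 01001✓ 01010✓ 01011✓ 01100✓ 01101✓ 01111✓ 10001✓ 10011✓ 10100✓ 10110✓ 10111✓ 11001✓ 11010✓ 11011✓ 11101✓ 11111✓
Round 1: -0001✓ -0110 -1001✓ -1010✓ -1011✓ -1101✓ -1111✓ 0-001✓ 0-101✓ 00-01✓ 0000- 01-01✓ 01-11✓ 010-1✓ 0101-✓ 011-1✓ 0110- 1-001✓ 1-011✓ 1-111✓ 10-11✓ 100-1✓ 101-0 1011- 11-01✓ 11-11✓ 110-1✓ 1101-✓ 111-1✓
Round 2: --001 -1-01✓ -1-11✓ -10-1✓ -101- -11-1✓ 0--01 01--1✓ 1--11 1-0-1 11--1✓
Round 3: -1--1
PIs = {--001, -0110, -1--1, -101-, 0--01, 0000-, 0110-, 1--11, 1-0-1, 101-0, 1011-}

--001, -0110, -101-, 0--01, 0000-, 0110-, 1--11, 1-0-1, 101-0, 1011-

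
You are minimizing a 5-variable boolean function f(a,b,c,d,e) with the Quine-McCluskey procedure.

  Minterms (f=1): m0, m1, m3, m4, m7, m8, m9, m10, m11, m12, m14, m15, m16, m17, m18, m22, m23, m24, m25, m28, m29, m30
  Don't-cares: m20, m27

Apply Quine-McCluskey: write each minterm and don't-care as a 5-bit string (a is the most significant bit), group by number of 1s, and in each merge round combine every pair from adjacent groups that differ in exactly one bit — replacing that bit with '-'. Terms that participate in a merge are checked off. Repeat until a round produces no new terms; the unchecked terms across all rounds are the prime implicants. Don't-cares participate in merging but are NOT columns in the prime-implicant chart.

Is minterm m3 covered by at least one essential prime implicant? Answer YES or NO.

[col 0] 00000*, 00001*, 00011*, 00100*, 00111*, 01000*, 01001*, 01010*, 01011*, 01100*, 01110*, 01111*, 10000*, 10001*, 10010*, 10100*, 10110*, 10111*, 11000*, 11001*, 11011*, 11100*, 11101*, 11110*
[col 1] -0000*, -0001*, -0100*, -0111, -1000*, -1001*, -1011*, -1100*, -1110*, 0-000*, 0-001*, 0-011*, 0-100*, 0-111*, 00-00*, 00-11*, 000-1*, 0000-*, 01-00*, 01-10*, 01-11*, 010-0*, 010-1*, 0100-*, 0101-*, 011-0*, 0111-*, 1-000*, 1-001*, 1-100*, 1-110*, 10-00*, 10-10*, 100-0*, 1000-*, 101-0*, 1011-, 11-00*, 11-01*, 110-1*, 1100-*, 111-0*, 1110-*
[col 2] --000*, --001*, --100*, -0-00*, -000-*, -1-00*, -10-1, -100-*, -11-0, 0--00*, 0--11, 0-0-1, 0-00-*, 01--0, 01-1-, 010--, 1--00*, 1-00-*, 1-1-0, 10--0, 11-0-
[col 3] ---00, --00-
Prime implicants: ---00, --00-, -0111, -10-1, -11-0, 0--11, 0-0-1, 01--0, 01-1-, 010--, 1-1-0, 10--0, 1011-, 11-0-
PI chart (minterm → PIs covering it):
  0 | ---00,--00-
  1 | --00-,0-0-1
  3 | 0--11,0-0-1
  4 | ---00  (sole → essential)
  7 | -0111,0--11
  8 | ---00,--00-,01--0,010--
  9 | --00-,-10-1,0-0-1,010--
  10 | 01--0,01-1-,010--
  11 | -10-1,0--11,0-0-1,01-1-,010--
  12 | ---00,-11-0,01--0
  14 | -11-0,01--0,01-1-
  15 | 0--11,01-1-
  16 | ---00,--00-,10--0
  17 | --00-  (sole → essential)
  18 | 10--0  (sole → essential)
  22 | 1-1-0,10--0,1011-
  23 | -0111,1011-
  24 | ---00,--00-,11-0-
  25 | --00-,-10-1,11-0-
  28 | ---00,-11-0,1-1-0,11-0-
  29 | 11-0-  (sole → essential)
  30 | -11-0,1-1-0
Essential prime implicants: ---00, --00-, 10--0, 11-0-

NO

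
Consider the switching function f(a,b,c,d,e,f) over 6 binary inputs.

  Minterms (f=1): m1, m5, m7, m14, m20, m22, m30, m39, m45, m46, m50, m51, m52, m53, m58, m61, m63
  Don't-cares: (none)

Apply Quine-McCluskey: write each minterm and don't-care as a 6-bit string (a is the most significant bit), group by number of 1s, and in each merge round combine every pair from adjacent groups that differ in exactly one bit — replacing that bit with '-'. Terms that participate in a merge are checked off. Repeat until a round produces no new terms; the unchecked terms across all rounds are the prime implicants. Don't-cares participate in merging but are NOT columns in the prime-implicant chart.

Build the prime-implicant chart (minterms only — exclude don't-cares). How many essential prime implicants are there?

[col 0] 000001*, 000101*, 000111*, 001110*, 010100*, 010110*, 011110*, 100111*, 101101*, 101110*, 110010*, 110011*, 110100*, 110101*, 111010*, 111101*, 111111*
[col 1] -00111, -01110, -10100, 0-1110, 000-01, 0001-1, 01-110, 0101-0, 1-1101, 11-010, 11-101, 11001-, 11010-, 1111-1
Prime implicants: -00111, -01110, -10100, 0-1110, 000-01, 0001-1, 01-110, 0101-0, 1-1101, 11-010, 11-101, 11001-, 11010-, 1111-1
PI chart (minterm → PIs covering it):
  1 | 000-01  (sole → essential)
  5 | 000-01,0001-1
  7 | -00111,0001-1
  14 | -01110,0-1110
  20 | -10100,0101-0
  22 | 01-110,0101-0
  30 | 0-1110,01-110
  39 | -00111  (sole → essential)
  45 | 1-1101  (sole → essential)
  46 | -01110  (sole → essential)
  50 | 11-010,11001-
  51 | 11001-  (sole → essential)
  52 | -10100,11010-
  53 | 11-101,11010-
  58 | 11-010  (sole → essential)
  61 | 1-1101,11-101,1111-1
  63 | 1111-1  (sole → essential)
Essential prime implicants: -00111, -01110, 000-01, 1-1101, 11-010, 11001-, 1111-1

7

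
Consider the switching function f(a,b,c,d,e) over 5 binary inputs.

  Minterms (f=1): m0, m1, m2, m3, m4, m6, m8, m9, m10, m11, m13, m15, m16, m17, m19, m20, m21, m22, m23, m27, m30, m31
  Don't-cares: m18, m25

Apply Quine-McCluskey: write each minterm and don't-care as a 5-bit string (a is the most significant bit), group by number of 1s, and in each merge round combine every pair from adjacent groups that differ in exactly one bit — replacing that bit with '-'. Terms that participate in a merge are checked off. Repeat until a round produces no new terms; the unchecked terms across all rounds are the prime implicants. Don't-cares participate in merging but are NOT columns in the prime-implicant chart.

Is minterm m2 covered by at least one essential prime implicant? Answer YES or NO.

Round 0: 00000✓ 00001✓ 00010✓ 00011✓ 00100✓ 00110✓ 01000✓ 01001✓ 01010✓ 01011✓ 01101✓ 01111✓ 10000✓ 10001✓ 10010✓ 10011✓ 10100✓ 10101✓ 10110✓ 10111✓ 11001✓ 11011✓ 11110✓ 11111✓
Round 1: -0000✓ -0001✓ -0010✓ -0011✓ -0100✓ -0110✓ -1001✓ -1011✓ -1111✓ 0-000✓ 0-001✓ 0-010✓ 0-011✓ 00-00✓ 00-10✓ 000-0✓ 000-1✓ 0000-✓ 0001-✓ 001-0✓ 01-01✓ 01-11✓ 010-0✓ 010-1✓ 0100-✓ 0101-✓ 011-1✓ 1-001✓ 1-011✓ 1-110✓ 1-111✓ 10-00✓ 10-01✓ 10-10✓ 10-11✓ 100-0✓ 100-1✓ 1000-✓ 1001-✓ 101-0✓ 101-1✓ 1010-✓ 1011-✓ 11-11✓ 110-1✓ 1111-✓
Round 2: --001✓ --011✓ -0-00✓ -0-10✓ -00-0✓ -00-1✓ -000-✓ -001-✓ -01-0✓ -1-11 -10-1✓ 0-0-0✓ 0-0-1✓ 0-00-✓ 0-01-✓ 00--0✓ 000--✓ 01--1 010--✓ 1--11 1-0-1✓ 1-11- 10--0✓ 10--1✓ 10-0-✓ 10-1-✓ 100--✓ 101--✓
Round 3: --0-1 -0--0 -00-- 0-0-- 10---
PIs = {--0-1, -0--0, -00--, -1-11, 0-0--, 01--1, 1--11, 1-11-, 10---}
Coverage chart:
  m0: -0--0,-00--,0-0--
  m1: --0-1,-00--,0-0--
  m2: -0--0,-00--,0-0--
  m3: --0-1,-00--,0-0--
  m4: -0--0 ←essential
  m6: -0--0 ←essential
  m8: 0-0-- ←essential
  m9: --0-1,0-0--,01--1
  m10: 0-0-- ←essential
  m11: --0-1,-1-11,0-0--,01--1
  m13: 01--1 ←essential
  m15: -1-11,01--1
  m16: -0--0,-00--,10---
  m17: --0-1,-00--,10---
  m19: --0-1,-00--,1--11,10---
  m20: -0--0,10---
  m21: 10--- ←essential
  m22: -0--0,1-11-,10---
  m23: 1--11,1-11-,10---
  m27: --0-1,-1-11,1--11
  m30: 1-11- ←essential
  m31: -1-11,1--11,1-11-
Essential: -0--0, 0-0--, 01--1, 1-11-, 10---

YES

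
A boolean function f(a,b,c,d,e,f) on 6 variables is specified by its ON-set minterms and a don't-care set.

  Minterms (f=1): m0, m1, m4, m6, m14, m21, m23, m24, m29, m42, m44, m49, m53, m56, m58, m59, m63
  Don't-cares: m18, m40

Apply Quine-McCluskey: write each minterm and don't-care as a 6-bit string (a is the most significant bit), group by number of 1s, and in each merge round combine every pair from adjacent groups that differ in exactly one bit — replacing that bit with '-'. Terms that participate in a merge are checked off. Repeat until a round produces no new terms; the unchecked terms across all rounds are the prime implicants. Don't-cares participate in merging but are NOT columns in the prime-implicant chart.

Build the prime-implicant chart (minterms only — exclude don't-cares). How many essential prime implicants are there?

Round 0: 000000✓ 000001✓ 000100✓ 000110✓ 001110✓ 010010 010101✓ 010111✓ 011000✓ 011101✓ 101000✓ 101010✓ 101100✓ 110001✓ 110101✓ 111000✓ 111010✓ 111011✓ 111111✓
Round 1: -10101 -11000 00-110 000-00 00000- 0001-0 01-101 0101-1 1-1000✓ 1-1010✓ 101-00 1010-0✓ 110-01 111-11 1110-0✓ 11101-
Round 2: 1-10-0
PIs = {-10101, -11000, 00-110, 000-00, 00000-, 0001-0, 01-101, 010010, 0101-1, 1-10-0, 101-00, 110-01, 111-11, 11101-}
Coverage chart:
  m0: 000-00,00000-
  m1: 00000- ←essential
  m4: 000-00,0001-0
  m6: 00-110,0001-0
  m14: 00-110 ←essential
  m21: -10101,01-101,0101-1
  m23: 0101-1 ←essential
  m24: -11000 ←essential
  m29: 01-101 ←essential
  m42: 1-10-0 ←essential
  m44: 101-00 ←essential
  m49: 110-01 ←essential
  m53: -10101,110-01
  m56: -11000,1-10-0
  m58: 1-10-0,11101-
  m59: 111-11,11101-
  m63: 111-11 ←essential
Essential: -11000, 00-110, 00000-, 01-101, 0101-1, 1-10-0, 101-00, 110-01, 111-11

9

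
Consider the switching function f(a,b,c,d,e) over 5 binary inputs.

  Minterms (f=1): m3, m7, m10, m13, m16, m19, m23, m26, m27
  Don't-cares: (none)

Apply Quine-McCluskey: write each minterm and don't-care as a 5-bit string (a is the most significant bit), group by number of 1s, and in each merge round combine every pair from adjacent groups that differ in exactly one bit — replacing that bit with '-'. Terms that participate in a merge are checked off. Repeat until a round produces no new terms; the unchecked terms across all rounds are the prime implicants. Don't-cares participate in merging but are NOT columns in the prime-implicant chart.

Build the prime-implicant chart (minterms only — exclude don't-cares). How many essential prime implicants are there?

[col 0] 00011*, 00111*, 01010*, 01101, 10000, 10011*, 10111*, 11010*, 11011*
[col 1] -0011*, -0111*, -1010, 00-11*, 1-011, 10-11*, 1101-
[col 2] -0-11
Prime implicants: -0-11, -1010, 01101, 1-011, 10000, 1101-
PI chart (minterm → PIs covering it):
  3 | -0-11  (sole → essential)
  7 | -0-11  (sole → essential)
  10 | -1010  (sole → essential)
  13 | 01101  (sole → essential)
  16 | 10000  (sole → essential)
  19 | -0-11,1-011
  23 | -0-11  (sole → essential)
  26 | -1010,1101-
  27 | 1-011,1101-
Essential prime implicants: -0-11, -1010, 01101, 10000

4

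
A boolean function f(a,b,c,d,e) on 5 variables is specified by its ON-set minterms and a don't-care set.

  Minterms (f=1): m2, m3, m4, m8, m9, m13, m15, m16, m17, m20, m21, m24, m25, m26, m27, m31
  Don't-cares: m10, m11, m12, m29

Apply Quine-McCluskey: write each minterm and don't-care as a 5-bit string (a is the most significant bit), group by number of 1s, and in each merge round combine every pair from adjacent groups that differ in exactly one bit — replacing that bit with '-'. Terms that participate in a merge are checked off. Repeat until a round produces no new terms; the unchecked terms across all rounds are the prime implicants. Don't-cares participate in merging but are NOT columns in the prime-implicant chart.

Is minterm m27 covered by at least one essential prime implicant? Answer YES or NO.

YES

size-2^0 implicants → 00010(✓)  00011(✓)  00100(✓)  01000(✓)  01001(✓)  01010(✓)  01011(✓)  01100(✓)  01101(✓)  01111(✓)  10000(✓)  10001(✓)  10100(✓)  10101(✓)  11000(✓)  11001(✓)  11010(✓)  11011(✓)  11101(✓)  11111(✓)
size-2^1 implicants → -0100  -1000(✓)  -1001(✓)  -1010(✓)  -1011(✓)  -1101(✓)  -1111(✓)  0-010(✓)  0-011(✓)  0-100  0001-(✓)  01-00(✓)  01-01(✓)  01-11(✓)  010-0(✓)  010-1(✓)  0100-(✓)  0101-(✓)  011-1(✓)  0110-(✓)  1-000(✓)  1-001(✓)  1-101(✓)  10-00(✓)  10-01(✓)  1000-(✓)  1010-(✓)  11-01(✓)  11-11(✓)  110-0(✓)  110-1(✓)  1100-(✓)  1101-(✓)  111-1(✓)
size-2^2 implicants → -1-01(✓)  -1-11(✓)  -10-0(✓)  -10-1(✓)  -100-(✓)  -101-(✓)  -11-1(✓)  0-01-  01--1(✓)  01-0-  010--(✓)  1--01  1-00-  10-0-  11--1(✓)  110--(✓)
size-2^3 implicants → -1--1  -10--
Unchecked terms (primes): -0100, -1--1, -10--, 0-01-, 0-100, 01-0-, 1--01, 1-00-, 10-0-
Minterm coverage:
  m2 ⊆ 0-01- [E]
  m3 ⊆ 0-01- [E]
  m4 ⊆ -0100,0-100
  m8 ⊆ -10--,01-0-
  m9 ⊆ -1--1,-10--,01-0-
  m13 ⊆ -1--1,01-0-
  m15 ⊆ -1--1 [E]
  m16 ⊆ 1-00-,10-0-
  m17 ⊆ 1--01,1-00-,10-0-
  m20 ⊆ -0100,10-0-
  m21 ⊆ 1--01,10-0-
  m24 ⊆ -10--,1-00-
  m25 ⊆ -1--1,-10--,1--01,1-00-
  m26 ⊆ -10-- [E]
  m27 ⊆ -1--1,-10--
  m31 ⊆ -1--1 [E]
E = {-1--1, -10--, 0-01-}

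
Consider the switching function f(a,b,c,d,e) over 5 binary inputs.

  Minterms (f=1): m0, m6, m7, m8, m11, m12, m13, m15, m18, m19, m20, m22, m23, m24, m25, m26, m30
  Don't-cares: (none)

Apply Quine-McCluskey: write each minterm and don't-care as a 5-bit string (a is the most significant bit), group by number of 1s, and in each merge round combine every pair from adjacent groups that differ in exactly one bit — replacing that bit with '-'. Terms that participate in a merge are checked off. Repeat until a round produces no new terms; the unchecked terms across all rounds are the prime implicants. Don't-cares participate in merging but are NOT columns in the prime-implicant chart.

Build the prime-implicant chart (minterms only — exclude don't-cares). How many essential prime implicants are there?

size-2^0 implicants → 00000(✓)  00110(✓)  00111(✓)  01000(✓)  01011(✓)  01100(✓)  01101(✓)  01111(✓)  10010(✓)  10011(✓)  10100(✓)  10110(✓)  10111(✓)  11000(✓)  11001(✓)  11010(✓)  11110(✓)
size-2^1 implicants → -0110(✓)  -0111(✓)  -1000  0-000  0-111  0011-(✓)  01-00  01-11  011-1  0110-  1-010(✓)  1-110(✓)  10-10(✓)  10-11(✓)  1001-(✓)  101-0  1011-(✓)  11-10(✓)  110-0  1100-
size-2^2 implicants → -011-  1--10  10-1-
Unchecked terms (primes): -011-, -1000, 0-000, 0-111, 01-00, 01-11, 011-1, 0110-, 1--10, 10-1-, 101-0, 110-0, 1100-
Minterm coverage:
  m0 ⊆ 0-000 [E]
  m6 ⊆ -011- [E]
  m7 ⊆ -011-,0-111
  m8 ⊆ -1000,0-000,01-00
  m11 ⊆ 01-11 [E]
  m12 ⊆ 01-00,0110-
  m13 ⊆ 011-1,0110-
  m15 ⊆ 0-111,01-11,011-1
  m18 ⊆ 1--10,10-1-
  m19 ⊆ 10-1- [E]
  m20 ⊆ 101-0 [E]
  m22 ⊆ -011-,1--10,10-1-,101-0
  m23 ⊆ -011-,10-1-
  m24 ⊆ -1000,110-0,1100-
  m25 ⊆ 1100- [E]
  m26 ⊆ 1--10,110-0
  m30 ⊆ 1--10 [E]
E = {-011-, 0-000, 01-11, 1--10, 10-1-, 101-0, 1100-}

7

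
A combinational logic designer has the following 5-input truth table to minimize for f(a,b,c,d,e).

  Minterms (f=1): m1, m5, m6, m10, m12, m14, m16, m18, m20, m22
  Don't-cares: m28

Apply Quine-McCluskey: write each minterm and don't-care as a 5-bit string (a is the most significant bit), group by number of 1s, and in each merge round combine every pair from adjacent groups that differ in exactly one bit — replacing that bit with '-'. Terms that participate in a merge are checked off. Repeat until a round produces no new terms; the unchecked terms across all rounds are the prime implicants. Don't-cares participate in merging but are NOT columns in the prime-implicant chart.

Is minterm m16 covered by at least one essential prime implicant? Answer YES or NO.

size-2^0 implicants → 00001(✓)  00101(✓)  00110(✓)  01010(✓)  01100(✓)  01110(✓)  10000(✓)  10010(✓)  10100(✓)  10110(✓)  11100(✓)
size-2^1 implicants → -0110  -1100  0-110  00-01  01-10  011-0  1-100  10-00(✓)  10-10(✓)  100-0(✓)  101-0(✓)
size-2^2 implicants → 10--0
Unchecked terms (primes): -0110, -1100, 0-110, 00-01, 01-10, 011-0, 1-100, 10--0
Minterm coverage:
  m1 ⊆ 00-01 [E]
  m5 ⊆ 00-01 [E]
  m6 ⊆ -0110,0-110
  m10 ⊆ 01-10 [E]
  m12 ⊆ -1100,011-0
  m14 ⊆ 0-110,01-10,011-0
  m16 ⊆ 10--0 [E]
  m18 ⊆ 10--0 [E]
  m20 ⊆ 1-100,10--0
  m22 ⊆ -0110,10--0
E = {00-01, 01-10, 10--0}

YES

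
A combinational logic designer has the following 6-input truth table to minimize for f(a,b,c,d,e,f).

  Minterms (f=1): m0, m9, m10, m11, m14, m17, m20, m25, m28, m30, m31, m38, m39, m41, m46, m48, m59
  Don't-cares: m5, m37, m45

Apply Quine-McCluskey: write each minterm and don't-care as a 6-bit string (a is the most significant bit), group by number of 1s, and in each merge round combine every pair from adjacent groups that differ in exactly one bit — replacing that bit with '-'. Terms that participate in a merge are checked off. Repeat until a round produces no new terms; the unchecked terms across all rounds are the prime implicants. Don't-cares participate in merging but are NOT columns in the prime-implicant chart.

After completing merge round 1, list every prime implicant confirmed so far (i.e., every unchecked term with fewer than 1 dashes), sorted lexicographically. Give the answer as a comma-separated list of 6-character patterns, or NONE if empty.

[col 0] 000000, 000101*, 001001*, 001010*, 001011*, 001110*, 010001*, 010100*, 011001*, 011100*, 011110*, 011111*, 100101*, 100110*, 100111*, 101001*, 101101*, 101110*, 110000, 111011
[col 1] -00101, -01001, -01110, 0-1001, 0-1110, 001-10, 0010-1, 00101-, 01-001, 01-100, 0111-0, 01111-, 10-101, 10-110, 1001-1, 10011-, 101-01
Prime implicants: -00101, -01001, -01110, 0-1001, 0-1110, 000000, 001-10, 0010-1, 00101-, 01-001, 01-100, 0111-0, 01111-, 10-101, 10-110, 1001-1, 10011-, 101-01, 110000, 111011

000000, 110000, 111011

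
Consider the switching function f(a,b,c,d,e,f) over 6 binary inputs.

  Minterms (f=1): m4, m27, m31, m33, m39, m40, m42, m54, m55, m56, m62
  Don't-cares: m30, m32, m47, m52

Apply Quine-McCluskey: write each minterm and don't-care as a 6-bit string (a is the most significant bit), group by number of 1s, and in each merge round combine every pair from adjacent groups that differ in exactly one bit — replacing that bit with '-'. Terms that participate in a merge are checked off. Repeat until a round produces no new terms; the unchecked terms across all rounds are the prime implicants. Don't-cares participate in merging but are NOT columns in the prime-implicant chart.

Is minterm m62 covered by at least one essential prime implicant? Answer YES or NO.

NO

size-2^0 implicants → 000100  011011(✓)  011110(✓)  011111(✓)  100000(✓)  100001(✓)  100111(✓)  101000(✓)  101010(✓)  101111(✓)  110100(✓)  110110(✓)  110111(✓)  111000(✓)  111110(✓)
size-2^1 implicants → -11110  011-11  01111-  1-0111  1-1000  10-000  10-111  10000-  1010-0  11-110  1101-0  11011-
Unchecked terms (primes): -11110, 000100, 011-11, 01111-, 1-0111, 1-1000, 10-000, 10-111, 10000-, 1010-0, 11-110, 1101-0, 11011-
Minterm coverage:
  m4 ⊆ 000100 [E]
  m27 ⊆ 011-11 [E]
  m31 ⊆ 011-11,01111-
  m33 ⊆ 10000- [E]
  m39 ⊆ 1-0111,10-111
  m40 ⊆ 1-1000,10-000,1010-0
  m42 ⊆ 1010-0 [E]
  m54 ⊆ 11-110,1101-0,11011-
  m55 ⊆ 1-0111,11011-
  m56 ⊆ 1-1000 [E]
  m62 ⊆ -11110,11-110
E = {000100, 011-11, 1-1000, 10000-, 1010-0}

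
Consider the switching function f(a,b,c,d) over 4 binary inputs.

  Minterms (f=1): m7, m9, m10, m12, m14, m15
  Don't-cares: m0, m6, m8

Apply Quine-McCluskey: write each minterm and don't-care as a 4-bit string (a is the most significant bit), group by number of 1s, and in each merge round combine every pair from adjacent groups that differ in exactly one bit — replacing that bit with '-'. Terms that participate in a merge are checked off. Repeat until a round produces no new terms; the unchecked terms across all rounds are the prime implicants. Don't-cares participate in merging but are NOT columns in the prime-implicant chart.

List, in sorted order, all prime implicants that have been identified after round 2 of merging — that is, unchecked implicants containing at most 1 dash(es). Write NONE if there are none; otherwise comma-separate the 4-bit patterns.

-000, 100-

[col 0] 0000*, 0110*, 0111*, 1000*, 1001*, 1010*, 1100*, 1110*, 1111*
[col 1] -000, -110*, -111*, 011-*, 1-00*, 1-10*, 10-0*, 100-, 11-0*, 111-*
[col 2] -11-, 1--0
Prime implicants: -000, -11-, 1--0, 100-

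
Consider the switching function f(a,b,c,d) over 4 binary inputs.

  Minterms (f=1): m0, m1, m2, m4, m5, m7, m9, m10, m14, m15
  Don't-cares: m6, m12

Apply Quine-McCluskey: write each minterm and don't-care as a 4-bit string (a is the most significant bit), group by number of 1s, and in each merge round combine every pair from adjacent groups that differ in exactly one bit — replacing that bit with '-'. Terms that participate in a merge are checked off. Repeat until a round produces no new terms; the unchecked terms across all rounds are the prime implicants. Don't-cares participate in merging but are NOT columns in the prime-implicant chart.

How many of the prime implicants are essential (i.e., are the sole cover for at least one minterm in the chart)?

Round 0: 0000✓ 0001✓ 0010✓ 0100✓ 0101✓ 0110✓ 0111✓ 1001✓ 1010✓ 1100✓ 1110✓ 1111✓
Round 1: -001 -010✓ -100✓ -110✓ -111✓ 0-00✓ 0-01✓ 0-10✓ 00-0✓ 000-✓ 01-0✓ 01-1✓ 010-✓ 011-✓ 1-10✓ 11-0✓ 111-✓
Round 2: --10 -1-0 -11- 0--0 0-0- 01--
PIs = {--10, -001, -1-0, -11-, 0--0, 0-0-, 01--}
Coverage chart:
  m0: 0--0,0-0-
  m1: -001,0-0-
  m2: --10,0--0
  m4: -1-0,0--0,0-0-,01--
  m5: 0-0-,01--
  m7: -11-,01--
  m9: -001 ←essential
  m10: --10 ←essential
  m14: --10,-1-0,-11-
  m15: -11- ←essential
Essential: --10, -001, -11-

3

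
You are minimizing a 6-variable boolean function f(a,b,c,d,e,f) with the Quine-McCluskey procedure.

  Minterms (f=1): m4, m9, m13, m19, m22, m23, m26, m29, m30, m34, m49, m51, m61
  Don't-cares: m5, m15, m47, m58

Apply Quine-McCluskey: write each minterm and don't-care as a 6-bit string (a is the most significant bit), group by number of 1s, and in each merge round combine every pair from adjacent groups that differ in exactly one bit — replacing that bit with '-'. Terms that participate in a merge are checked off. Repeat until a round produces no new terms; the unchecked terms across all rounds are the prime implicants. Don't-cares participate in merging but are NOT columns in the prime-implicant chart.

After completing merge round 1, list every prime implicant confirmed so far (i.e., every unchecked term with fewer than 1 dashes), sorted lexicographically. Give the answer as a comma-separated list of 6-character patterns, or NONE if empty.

size-2^0 implicants → 000100(✓)  000101(✓)  001001(✓)  001101(✓)  001111(✓)  010011(✓)  010110(✓)  010111(✓)  011010(✓)  011101(✓)  011110(✓)  100010  101111(✓)  110001(✓)  110011(✓)  111010(✓)  111101(✓)
size-2^1 implicants → -01111  -10011  -11010  -11101  0-1101  00-101  00010-  001-01  0011-1  01-110  010-11  01011-  011-10  1100-1
Unchecked terms (primes): -01111, -10011, -11010, -11101, 0-1101, 00-101, 00010-, 001-01, 0011-1, 01-110, 010-11, 01011-, 011-10, 100010, 1100-1

100010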